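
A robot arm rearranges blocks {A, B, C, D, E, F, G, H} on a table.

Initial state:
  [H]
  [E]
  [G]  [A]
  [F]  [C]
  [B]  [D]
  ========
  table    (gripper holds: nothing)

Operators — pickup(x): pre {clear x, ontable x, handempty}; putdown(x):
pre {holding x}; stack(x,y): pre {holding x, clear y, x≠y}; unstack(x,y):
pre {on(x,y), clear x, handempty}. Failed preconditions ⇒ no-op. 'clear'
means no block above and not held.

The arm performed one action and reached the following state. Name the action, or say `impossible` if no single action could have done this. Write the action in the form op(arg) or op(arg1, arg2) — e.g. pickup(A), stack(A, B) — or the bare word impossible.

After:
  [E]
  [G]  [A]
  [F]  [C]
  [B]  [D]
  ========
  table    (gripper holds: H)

target: towers=[B/F/G/E; D/C/A] holding=H
     unstack(A, C) → towers=[B/F/G/E/H; D/C] holding=A
     unstack(H, E) → towers=[B/F/G/E; D/C/A] holding=H  ← match

unstack(H, E)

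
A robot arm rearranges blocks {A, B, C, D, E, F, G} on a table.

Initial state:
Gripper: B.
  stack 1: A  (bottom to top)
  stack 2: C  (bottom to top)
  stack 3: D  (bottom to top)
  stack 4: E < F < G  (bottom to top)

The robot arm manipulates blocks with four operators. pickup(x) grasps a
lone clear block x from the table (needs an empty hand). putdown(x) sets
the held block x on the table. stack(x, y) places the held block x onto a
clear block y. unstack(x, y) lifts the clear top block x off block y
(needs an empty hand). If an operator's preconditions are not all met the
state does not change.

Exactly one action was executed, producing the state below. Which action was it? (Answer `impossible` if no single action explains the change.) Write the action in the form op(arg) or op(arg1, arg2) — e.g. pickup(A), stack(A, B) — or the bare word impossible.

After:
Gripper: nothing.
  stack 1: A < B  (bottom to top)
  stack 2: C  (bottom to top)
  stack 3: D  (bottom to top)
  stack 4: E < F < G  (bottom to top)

target: towers=[A/B; C; D; E/F/G] holding=-
        putdown(B) → towers=[A; B; C; D; E/F/G] holding=-
       stack(B, G) → towers=[A; C; D; E/F/G/B] holding=-
       stack(B, D) → towers=[A; C; D/B; E/F/G] holding=-
       stack(B, A) → towers=[A/B; C; D; E/F/G] holding=-  ← match
       stack(B, C) → towers=[A; C/B; D; E/F/G] holding=-

stack(B, A)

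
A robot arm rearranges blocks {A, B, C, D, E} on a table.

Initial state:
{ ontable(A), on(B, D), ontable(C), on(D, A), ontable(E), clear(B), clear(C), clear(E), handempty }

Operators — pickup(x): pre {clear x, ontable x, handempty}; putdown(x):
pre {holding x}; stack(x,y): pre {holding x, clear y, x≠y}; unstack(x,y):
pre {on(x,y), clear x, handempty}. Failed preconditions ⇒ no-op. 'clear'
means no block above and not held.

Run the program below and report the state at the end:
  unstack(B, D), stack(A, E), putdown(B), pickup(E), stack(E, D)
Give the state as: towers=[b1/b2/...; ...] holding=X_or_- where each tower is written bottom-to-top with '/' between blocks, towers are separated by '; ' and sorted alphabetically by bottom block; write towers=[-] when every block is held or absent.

step 1 (unstack(B, D)): towers=[A/D; C; E] holding=B
step 2 (stack(A, E)) [no-op]: towers=[A/D; C; E] holding=B
step 3 (putdown(B)): towers=[A/D; B; C; E] holding=-
step 4 (pickup(E)): towers=[A/D; B; C] holding=E
step 5 (stack(E, D)): towers=[A/D/E; B; C] holding=-

towers=[A/D/E; B; C] holding=-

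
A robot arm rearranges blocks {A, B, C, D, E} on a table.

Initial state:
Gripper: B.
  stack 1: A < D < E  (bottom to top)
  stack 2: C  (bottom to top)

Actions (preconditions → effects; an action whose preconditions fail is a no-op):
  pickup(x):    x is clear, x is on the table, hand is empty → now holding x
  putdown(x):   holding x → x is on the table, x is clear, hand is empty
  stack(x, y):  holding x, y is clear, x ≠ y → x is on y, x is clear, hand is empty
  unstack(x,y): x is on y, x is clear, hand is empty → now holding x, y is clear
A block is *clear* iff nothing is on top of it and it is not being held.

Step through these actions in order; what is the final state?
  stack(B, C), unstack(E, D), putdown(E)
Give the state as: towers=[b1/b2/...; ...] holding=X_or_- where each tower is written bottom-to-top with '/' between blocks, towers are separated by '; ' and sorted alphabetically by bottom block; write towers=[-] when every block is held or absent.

towers=[A/D; C/B; E] holding=-

step 1 (stack(B, C)): towers=[A/D/E; C/B] holding=-
step 2 (unstack(E, D)): towers=[A/D; C/B] holding=E
step 3 (putdown(E)): towers=[A/D; C/B; E] holding=-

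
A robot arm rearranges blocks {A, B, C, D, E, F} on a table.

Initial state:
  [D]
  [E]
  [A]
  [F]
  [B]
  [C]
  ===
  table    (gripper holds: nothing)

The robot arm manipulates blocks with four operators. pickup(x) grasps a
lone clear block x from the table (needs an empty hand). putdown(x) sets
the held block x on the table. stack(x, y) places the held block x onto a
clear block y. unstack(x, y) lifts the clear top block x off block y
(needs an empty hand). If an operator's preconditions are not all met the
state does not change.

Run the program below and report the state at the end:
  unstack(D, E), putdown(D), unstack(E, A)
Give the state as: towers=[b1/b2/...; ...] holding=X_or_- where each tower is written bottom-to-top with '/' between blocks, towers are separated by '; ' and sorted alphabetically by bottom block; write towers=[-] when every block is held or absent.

towers=[C/B/F/A; D] holding=E

step 1 (unstack(D, E)): towers=[C/B/F/A/E] holding=D
step 2 (putdown(D)): towers=[C/B/F/A/E; D] holding=-
step 3 (unstack(E, A)): towers=[C/B/F/A; D] holding=E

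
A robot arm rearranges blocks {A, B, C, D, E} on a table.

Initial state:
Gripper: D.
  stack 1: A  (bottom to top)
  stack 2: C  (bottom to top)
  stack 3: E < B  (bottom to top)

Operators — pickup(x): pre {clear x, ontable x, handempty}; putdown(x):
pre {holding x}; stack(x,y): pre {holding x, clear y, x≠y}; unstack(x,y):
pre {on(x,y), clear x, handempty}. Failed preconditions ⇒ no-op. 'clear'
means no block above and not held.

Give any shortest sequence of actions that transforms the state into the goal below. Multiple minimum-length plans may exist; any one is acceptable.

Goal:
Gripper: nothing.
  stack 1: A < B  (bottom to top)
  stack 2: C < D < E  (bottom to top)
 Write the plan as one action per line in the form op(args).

stack(D, C)
unstack(B, E)
stack(B, A)
pickup(E)
stack(E, D)

step 1 (stack(D, C)): towers=[A; C/D; E/B] holding=-
step 2 (unstack(B, E)): towers=[A; C/D; E] holding=B
step 3 (stack(B, A)): towers=[A/B; C/D; E] holding=-
step 4 (pickup(E)): towers=[A/B; C/D] holding=E
step 5 (stack(E, D)): towers=[A/B; C/D/E] holding=-
goal check: towers=[A/B; C/D/E] holding=- — reached (length 5, optimal by BFS)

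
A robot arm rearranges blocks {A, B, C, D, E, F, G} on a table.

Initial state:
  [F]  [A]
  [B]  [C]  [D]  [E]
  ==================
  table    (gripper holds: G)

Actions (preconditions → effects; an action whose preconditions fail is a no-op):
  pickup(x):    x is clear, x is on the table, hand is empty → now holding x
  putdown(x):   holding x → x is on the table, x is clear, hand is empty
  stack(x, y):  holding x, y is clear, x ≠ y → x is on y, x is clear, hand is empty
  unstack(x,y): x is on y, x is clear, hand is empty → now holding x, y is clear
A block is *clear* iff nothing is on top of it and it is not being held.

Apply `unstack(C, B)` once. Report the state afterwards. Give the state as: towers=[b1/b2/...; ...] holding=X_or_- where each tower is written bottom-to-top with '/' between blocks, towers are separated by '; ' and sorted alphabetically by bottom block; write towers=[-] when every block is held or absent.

before: towers=[B/F; C/A; D; E] holding=G
pre[unstack(C, B)]: on(C,B) no, clear(C) no, handempty no
on(C,B), clear(C), handempty unmet → unstack(C, B) is a no-op
after:  towers=[B/F; C/A; D; E] holding=G

towers=[B/F; C/A; D; E] holding=G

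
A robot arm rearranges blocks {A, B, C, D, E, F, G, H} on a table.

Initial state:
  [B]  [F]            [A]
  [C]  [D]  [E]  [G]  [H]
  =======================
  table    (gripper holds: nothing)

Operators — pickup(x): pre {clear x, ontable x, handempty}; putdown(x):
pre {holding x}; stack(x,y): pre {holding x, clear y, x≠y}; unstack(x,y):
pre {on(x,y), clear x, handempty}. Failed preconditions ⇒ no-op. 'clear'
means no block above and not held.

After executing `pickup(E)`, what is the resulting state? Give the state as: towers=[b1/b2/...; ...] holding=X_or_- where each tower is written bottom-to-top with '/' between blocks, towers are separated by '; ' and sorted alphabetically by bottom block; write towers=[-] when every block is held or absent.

before: towers=[C/B; D/F; E; G; H/A] holding=-
pre[pickup(E)]: clear(E) ok, ontable(E) ok, handempty ok
all met → apply pickup(E)
after:  towers=[C/B; D/F; G; H/A] holding=E

towers=[C/B; D/F; G; H/A] holding=E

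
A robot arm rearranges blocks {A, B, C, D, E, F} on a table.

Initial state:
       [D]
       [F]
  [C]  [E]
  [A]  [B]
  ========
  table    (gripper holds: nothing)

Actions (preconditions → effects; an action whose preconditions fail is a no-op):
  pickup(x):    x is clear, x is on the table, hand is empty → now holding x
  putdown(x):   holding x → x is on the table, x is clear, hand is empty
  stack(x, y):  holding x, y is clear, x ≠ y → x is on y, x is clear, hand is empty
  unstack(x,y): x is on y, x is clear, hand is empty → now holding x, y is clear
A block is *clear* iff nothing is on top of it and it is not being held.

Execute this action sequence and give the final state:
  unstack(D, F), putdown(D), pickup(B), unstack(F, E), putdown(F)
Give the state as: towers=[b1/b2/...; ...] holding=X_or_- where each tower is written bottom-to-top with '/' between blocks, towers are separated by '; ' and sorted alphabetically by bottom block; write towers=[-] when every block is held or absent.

towers=[A/C; B/E; D; F] holding=-

step 1 (unstack(D, F)): towers=[A/C; B/E/F] holding=D
step 2 (putdown(D)): towers=[A/C; B/E/F; D] holding=-
step 3 (pickup(B)) [no-op]: towers=[A/C; B/E/F; D] holding=-
step 4 (unstack(F, E)): towers=[A/C; B/E; D] holding=F
step 5 (putdown(F)): towers=[A/C; B/E; D; F] holding=-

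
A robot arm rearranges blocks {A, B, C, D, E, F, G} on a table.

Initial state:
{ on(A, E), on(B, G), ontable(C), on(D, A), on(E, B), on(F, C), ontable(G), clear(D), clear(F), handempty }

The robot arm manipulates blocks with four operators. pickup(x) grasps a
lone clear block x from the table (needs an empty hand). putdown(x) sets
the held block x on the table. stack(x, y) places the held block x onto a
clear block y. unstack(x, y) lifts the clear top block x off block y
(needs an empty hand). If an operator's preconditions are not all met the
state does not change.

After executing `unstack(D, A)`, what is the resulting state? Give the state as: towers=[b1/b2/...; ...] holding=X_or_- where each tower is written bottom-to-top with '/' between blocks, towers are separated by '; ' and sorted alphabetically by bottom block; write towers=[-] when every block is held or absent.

before: towers=[C/F; G/B/E/A/D] holding=-
pre[unstack(D, A)]: on(D,A) ✓, clear(D) ✓, handempty ✓
all met → apply unstack(D, A)
after:  towers=[C/F; G/B/E/A] holding=D

towers=[C/F; G/B/E/A] holding=D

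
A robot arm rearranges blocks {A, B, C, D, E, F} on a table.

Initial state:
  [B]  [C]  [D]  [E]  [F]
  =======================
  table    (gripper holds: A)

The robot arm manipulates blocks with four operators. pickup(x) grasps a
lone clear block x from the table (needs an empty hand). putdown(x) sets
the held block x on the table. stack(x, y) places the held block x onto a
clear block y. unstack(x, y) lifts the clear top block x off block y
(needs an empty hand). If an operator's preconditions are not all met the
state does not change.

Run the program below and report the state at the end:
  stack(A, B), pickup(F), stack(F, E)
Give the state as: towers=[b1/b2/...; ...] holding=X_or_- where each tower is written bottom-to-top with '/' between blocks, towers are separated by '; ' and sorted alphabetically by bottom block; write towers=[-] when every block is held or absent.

step 1 (stack(A, B)): towers=[B/A; C; D; E; F] holding=-
step 2 (pickup(F)): towers=[B/A; C; D; E] holding=F
step 3 (stack(F, E)): towers=[B/A; C; D; E/F] holding=-

towers=[B/A; C; D; E/F] holding=-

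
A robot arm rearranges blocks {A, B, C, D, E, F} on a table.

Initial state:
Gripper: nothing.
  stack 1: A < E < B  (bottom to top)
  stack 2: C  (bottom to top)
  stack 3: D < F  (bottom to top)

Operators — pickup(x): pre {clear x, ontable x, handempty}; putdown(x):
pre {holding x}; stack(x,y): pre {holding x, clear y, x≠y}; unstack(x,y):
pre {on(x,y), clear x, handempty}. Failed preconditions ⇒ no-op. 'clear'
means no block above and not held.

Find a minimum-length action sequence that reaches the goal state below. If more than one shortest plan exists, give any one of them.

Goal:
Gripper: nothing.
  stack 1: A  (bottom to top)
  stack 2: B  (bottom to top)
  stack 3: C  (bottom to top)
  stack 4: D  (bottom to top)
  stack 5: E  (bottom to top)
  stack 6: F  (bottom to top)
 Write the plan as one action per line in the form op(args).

step 1 (unstack(B, E)): towers=[A/E; C; D/F] holding=B
step 2 (putdown(B)): towers=[A/E; B; C; D/F] holding=-
step 3 (unstack(F, D)): towers=[A/E; B; C; D] holding=F
step 4 (putdown(F)): towers=[A/E; B; C; D; F] holding=-
step 5 (unstack(E, A)): towers=[A; B; C; D; F] holding=E
step 6 (putdown(E)): towers=[A; B; C; D; E; F] holding=-
goal check: towers=[A; B; C; D; E; F] holding=- — reached (length 6, optimal by BFS)

unstack(B, E)
putdown(B)
unstack(F, D)
putdown(F)
unstack(E, A)
putdown(E)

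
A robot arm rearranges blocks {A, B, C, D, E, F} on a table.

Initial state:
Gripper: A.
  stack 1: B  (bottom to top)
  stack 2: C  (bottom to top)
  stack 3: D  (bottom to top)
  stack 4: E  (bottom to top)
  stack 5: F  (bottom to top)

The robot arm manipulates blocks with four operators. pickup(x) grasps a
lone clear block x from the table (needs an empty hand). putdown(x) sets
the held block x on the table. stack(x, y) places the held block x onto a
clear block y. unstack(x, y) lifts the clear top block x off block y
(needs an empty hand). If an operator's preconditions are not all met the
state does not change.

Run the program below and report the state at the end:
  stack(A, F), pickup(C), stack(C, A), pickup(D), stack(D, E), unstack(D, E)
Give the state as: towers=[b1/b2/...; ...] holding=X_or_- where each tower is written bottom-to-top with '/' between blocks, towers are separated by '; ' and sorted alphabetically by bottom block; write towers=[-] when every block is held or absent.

towers=[B; E; F/A/C] holding=D

step 1 (stack(A, F)): towers=[B; C; D; E; F/A] holding=-
step 2 (pickup(C)): towers=[B; D; E; F/A] holding=C
step 3 (stack(C, A)): towers=[B; D; E; F/A/C] holding=-
step 4 (pickup(D)): towers=[B; E; F/A/C] holding=D
step 5 (stack(D, E)): towers=[B; E/D; F/A/C] holding=-
step 6 (unstack(D, E)): towers=[B; E; F/A/C] holding=D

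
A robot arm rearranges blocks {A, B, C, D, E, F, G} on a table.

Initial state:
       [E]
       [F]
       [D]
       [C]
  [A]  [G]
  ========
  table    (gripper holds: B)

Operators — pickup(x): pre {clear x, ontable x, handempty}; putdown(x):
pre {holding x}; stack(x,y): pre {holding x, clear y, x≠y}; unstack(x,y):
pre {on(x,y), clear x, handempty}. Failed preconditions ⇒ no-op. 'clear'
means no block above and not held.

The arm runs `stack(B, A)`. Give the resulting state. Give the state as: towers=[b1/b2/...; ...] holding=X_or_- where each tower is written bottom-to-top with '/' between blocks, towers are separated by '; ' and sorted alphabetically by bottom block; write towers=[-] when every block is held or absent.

towers=[A/B; G/C/D/F/E] holding=-

before: towers=[A; G/C/D/F/E] holding=B
pre[stack(B, A)]: holding(B) yes, clear(A) yes, B≠A yes
all met → apply stack(B, A)
after:  towers=[A/B; G/C/D/F/E] holding=-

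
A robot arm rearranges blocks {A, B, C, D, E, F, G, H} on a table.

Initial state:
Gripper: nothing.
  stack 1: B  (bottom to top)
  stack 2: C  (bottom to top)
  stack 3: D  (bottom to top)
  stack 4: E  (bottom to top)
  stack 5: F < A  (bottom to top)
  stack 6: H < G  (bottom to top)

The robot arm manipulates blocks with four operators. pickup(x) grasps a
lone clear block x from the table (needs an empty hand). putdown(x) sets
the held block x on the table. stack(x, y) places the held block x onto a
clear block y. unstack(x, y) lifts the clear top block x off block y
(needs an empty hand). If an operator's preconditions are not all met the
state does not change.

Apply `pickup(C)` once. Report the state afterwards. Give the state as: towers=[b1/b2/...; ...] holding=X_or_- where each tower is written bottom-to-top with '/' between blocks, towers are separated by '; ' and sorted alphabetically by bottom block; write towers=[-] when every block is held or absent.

before: towers=[B; C; D; E; F/A; H/G] holding=-
pre[pickup(C)]: clear(C) ✓, ontable(C) ✓, handempty ✓
all met → apply pickup(C)
after:  towers=[B; D; E; F/A; H/G] holding=C

towers=[B; D; E; F/A; H/G] holding=C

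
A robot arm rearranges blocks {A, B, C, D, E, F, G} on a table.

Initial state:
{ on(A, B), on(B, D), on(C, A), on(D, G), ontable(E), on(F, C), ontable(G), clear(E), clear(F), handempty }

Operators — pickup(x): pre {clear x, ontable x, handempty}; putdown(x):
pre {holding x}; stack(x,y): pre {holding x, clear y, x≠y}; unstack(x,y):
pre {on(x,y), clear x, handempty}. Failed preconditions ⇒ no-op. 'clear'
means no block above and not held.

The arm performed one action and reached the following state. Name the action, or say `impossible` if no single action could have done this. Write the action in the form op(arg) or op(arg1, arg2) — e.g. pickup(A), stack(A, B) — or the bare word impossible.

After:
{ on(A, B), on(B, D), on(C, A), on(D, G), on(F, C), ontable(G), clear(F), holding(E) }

target: towers=[G/D/B/A/C/F] holding=E
     unstack(F, C) → towers=[E; G/D/B/A/C] holding=F
         pickup(E) → towers=[G/D/B/A/C/F] holding=E  ← match

pickup(E)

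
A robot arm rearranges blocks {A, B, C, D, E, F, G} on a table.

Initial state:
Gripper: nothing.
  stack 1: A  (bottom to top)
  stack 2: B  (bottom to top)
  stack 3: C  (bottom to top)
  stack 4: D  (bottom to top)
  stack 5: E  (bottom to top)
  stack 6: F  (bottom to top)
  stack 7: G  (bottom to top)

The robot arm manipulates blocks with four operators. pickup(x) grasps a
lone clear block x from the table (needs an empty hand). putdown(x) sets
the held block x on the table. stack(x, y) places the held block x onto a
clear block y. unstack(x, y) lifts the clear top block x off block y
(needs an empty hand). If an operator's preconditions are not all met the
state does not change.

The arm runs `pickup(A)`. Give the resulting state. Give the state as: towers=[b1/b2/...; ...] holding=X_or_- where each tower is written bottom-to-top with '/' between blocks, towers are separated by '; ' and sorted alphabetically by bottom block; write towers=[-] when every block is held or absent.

before: towers=[A; B; C; D; E; F; G] holding=-
pre[pickup(A)]: clear(A) yes, ontable(A) yes, handempty yes
all met → apply pickup(A)
after:  towers=[B; C; D; E; F; G] holding=A

towers=[B; C; D; E; F; G] holding=A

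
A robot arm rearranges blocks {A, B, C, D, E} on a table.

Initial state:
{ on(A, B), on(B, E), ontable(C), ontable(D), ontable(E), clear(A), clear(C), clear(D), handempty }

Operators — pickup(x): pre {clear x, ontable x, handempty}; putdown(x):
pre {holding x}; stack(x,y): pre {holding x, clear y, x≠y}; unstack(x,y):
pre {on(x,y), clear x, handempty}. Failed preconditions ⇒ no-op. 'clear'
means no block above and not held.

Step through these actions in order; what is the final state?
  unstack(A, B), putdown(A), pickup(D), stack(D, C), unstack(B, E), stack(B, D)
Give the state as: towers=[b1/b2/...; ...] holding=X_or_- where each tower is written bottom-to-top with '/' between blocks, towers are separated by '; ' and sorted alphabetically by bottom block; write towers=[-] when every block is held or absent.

step 1 (unstack(A, B)): towers=[C; D; E/B] holding=A
step 2 (putdown(A)): towers=[A; C; D; E/B] holding=-
step 3 (pickup(D)): towers=[A; C; E/B] holding=D
step 4 (stack(D, C)): towers=[A; C/D; E/B] holding=-
step 5 (unstack(B, E)): towers=[A; C/D; E] holding=B
step 6 (stack(B, D)): towers=[A; C/D/B; E] holding=-

towers=[A; C/D/B; E] holding=-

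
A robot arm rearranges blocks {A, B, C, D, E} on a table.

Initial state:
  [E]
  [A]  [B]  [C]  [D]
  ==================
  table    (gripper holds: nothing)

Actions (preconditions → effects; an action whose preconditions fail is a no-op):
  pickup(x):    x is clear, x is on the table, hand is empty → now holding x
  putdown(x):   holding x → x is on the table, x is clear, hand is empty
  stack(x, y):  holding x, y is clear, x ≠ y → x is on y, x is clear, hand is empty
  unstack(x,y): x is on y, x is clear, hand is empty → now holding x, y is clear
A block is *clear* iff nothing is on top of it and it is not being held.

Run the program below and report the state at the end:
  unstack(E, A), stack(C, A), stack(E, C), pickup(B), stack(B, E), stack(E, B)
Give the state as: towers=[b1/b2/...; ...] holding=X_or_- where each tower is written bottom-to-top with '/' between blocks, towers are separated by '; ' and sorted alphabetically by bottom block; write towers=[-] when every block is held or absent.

step 1 (unstack(E, A)): towers=[A; B; C; D] holding=E
step 2 (stack(C, A)) [no-op]: towers=[A; B; C; D] holding=E
step 3 (stack(E, C)): towers=[A; B; C/E; D] holding=-
step 4 (pickup(B)): towers=[A; C/E; D] holding=B
step 5 (stack(B, E)): towers=[A; C/E/B; D] holding=-
step 6 (stack(E, B)) [no-op]: towers=[A; C/E/B; D] holding=-

towers=[A; C/E/B; D] holding=-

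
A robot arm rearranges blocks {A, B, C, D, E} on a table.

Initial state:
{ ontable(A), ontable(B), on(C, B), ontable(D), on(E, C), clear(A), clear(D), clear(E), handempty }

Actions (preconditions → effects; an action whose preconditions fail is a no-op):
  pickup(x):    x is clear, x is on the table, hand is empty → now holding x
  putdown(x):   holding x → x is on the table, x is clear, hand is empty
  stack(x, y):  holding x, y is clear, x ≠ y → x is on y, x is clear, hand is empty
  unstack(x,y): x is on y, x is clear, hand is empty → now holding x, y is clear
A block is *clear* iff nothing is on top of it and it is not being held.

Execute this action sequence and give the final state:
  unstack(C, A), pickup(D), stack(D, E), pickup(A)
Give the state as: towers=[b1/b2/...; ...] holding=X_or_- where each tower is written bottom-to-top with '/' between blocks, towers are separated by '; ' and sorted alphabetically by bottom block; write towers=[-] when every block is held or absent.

towers=[B/C/E/D] holding=A

step 1 (unstack(C, A)) [no-op]: towers=[A; B/C/E; D] holding=-
step 2 (pickup(D)): towers=[A; B/C/E] holding=D
step 3 (stack(D, E)): towers=[A; B/C/E/D] holding=-
step 4 (pickup(A)): towers=[B/C/E/D] holding=A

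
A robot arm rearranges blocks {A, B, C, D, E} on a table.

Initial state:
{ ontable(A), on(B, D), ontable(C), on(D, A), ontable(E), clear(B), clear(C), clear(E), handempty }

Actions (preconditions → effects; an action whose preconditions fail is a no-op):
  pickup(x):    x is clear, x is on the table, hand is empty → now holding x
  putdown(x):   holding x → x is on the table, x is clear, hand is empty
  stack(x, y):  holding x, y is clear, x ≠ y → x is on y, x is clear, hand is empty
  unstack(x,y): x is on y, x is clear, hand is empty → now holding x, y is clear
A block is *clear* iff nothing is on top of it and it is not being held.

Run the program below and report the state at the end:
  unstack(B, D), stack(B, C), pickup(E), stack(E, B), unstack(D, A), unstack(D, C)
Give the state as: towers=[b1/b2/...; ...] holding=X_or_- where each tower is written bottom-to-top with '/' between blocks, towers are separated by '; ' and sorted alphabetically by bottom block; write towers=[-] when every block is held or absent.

step 1 (unstack(B, D)): towers=[A/D; C; E] holding=B
step 2 (stack(B, C)): towers=[A/D; C/B; E] holding=-
step 3 (pickup(E)): towers=[A/D; C/B] holding=E
step 4 (stack(E, B)): towers=[A/D; C/B/E] holding=-
step 5 (unstack(D, A)): towers=[A; C/B/E] holding=D
step 6 (unstack(D, C)) [no-op]: towers=[A; C/B/E] holding=D

towers=[A; C/B/E] holding=D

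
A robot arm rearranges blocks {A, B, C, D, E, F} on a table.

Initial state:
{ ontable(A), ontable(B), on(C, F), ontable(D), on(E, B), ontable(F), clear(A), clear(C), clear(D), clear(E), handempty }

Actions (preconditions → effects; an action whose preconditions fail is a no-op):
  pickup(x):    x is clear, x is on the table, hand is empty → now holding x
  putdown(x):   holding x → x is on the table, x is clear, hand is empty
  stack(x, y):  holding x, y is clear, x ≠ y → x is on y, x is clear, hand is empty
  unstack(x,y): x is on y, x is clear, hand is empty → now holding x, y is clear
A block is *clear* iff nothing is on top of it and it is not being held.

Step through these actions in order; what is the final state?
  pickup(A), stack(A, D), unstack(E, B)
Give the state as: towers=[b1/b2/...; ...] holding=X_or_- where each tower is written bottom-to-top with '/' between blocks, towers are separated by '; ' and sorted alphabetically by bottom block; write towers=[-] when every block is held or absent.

towers=[B; D/A; F/C] holding=E

step 1 (pickup(A)): towers=[B/E; D; F/C] holding=A
step 2 (stack(A, D)): towers=[B/E; D/A; F/C] holding=-
step 3 (unstack(E, B)): towers=[B; D/A; F/C] holding=E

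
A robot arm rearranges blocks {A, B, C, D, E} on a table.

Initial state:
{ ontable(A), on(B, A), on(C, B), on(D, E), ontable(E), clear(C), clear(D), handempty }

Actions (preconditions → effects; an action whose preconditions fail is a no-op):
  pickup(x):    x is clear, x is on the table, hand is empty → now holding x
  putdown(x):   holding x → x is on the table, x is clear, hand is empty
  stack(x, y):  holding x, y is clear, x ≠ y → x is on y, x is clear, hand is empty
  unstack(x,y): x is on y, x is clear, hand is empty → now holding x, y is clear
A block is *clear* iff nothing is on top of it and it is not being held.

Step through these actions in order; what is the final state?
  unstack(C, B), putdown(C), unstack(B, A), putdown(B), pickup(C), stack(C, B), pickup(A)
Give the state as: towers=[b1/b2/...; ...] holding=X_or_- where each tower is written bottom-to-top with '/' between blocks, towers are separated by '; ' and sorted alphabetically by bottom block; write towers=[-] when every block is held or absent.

towers=[B/C; E/D] holding=A

step 1 (unstack(C, B)): towers=[A/B; E/D] holding=C
step 2 (putdown(C)): towers=[A/B; C; E/D] holding=-
step 3 (unstack(B, A)): towers=[A; C; E/D] holding=B
step 4 (putdown(B)): towers=[A; B; C; E/D] holding=-
step 5 (pickup(C)): towers=[A; B; E/D] holding=C
step 6 (stack(C, B)): towers=[A; B/C; E/D] holding=-
step 7 (pickup(A)): towers=[B/C; E/D] holding=A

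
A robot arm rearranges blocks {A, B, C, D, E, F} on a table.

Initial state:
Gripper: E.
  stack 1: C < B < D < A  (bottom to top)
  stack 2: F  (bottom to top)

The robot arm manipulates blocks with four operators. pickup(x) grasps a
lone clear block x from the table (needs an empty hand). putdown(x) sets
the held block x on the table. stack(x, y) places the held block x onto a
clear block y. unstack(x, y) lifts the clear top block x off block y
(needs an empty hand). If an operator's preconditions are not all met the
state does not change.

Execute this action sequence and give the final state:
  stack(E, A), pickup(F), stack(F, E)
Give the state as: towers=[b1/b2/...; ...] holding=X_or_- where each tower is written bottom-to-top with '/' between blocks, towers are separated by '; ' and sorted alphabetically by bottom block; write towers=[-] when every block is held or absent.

towers=[C/B/D/A/E/F] holding=-

step 1 (stack(E, A)): towers=[C/B/D/A/E; F] holding=-
step 2 (pickup(F)): towers=[C/B/D/A/E] holding=F
step 3 (stack(F, E)): towers=[C/B/D/A/E/F] holding=-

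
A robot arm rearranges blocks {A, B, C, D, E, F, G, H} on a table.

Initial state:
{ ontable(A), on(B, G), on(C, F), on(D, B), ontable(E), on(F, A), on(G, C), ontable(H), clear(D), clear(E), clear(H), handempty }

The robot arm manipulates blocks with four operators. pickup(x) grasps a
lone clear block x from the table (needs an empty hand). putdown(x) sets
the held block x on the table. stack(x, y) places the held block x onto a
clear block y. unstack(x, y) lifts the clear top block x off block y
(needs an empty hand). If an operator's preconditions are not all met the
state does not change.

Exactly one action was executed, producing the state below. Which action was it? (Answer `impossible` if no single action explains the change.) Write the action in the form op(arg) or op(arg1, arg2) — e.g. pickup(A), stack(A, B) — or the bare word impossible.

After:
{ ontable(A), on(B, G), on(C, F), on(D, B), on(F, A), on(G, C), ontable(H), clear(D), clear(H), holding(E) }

target: towers=[A/F/C/G/B/D; H] holding=E
         pickup(E) → towers=[A/F/C/G/B/D; H] holding=E  ← match
         pickup(H) → towers=[A/F/C/G/B/D; E] holding=H
     unstack(D, B) → towers=[A/F/C/G/B; E; H] holding=D

pickup(E)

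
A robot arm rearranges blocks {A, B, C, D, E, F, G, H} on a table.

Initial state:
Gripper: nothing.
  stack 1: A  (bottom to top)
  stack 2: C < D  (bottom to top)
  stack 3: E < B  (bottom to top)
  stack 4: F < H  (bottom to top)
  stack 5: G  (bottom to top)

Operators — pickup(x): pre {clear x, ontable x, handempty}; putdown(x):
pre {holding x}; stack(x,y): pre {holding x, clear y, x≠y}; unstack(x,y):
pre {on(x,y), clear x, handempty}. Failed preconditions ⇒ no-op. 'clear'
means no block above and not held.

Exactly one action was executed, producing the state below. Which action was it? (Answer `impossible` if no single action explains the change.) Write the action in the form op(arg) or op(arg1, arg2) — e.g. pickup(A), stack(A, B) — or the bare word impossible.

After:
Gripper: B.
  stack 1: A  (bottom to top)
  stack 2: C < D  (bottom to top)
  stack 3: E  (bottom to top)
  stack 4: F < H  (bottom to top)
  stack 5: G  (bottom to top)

target: towers=[A; C/D; E; F/H; G] holding=B
         pickup(G) → towers=[A; C/D; E/B; F/H] holding=G
         pickup(A) → towers=[C/D; E/B; F/H; G] holding=A
     unstack(H, F) → towers=[A; C/D; E/B; F; G] holding=H
     unstack(B, E) → towers=[A; C/D; E; F/H; G] holding=B  ← match
     unstack(D, C) → towers=[A; C; E/B; F/H; G] holding=D

unstack(B, E)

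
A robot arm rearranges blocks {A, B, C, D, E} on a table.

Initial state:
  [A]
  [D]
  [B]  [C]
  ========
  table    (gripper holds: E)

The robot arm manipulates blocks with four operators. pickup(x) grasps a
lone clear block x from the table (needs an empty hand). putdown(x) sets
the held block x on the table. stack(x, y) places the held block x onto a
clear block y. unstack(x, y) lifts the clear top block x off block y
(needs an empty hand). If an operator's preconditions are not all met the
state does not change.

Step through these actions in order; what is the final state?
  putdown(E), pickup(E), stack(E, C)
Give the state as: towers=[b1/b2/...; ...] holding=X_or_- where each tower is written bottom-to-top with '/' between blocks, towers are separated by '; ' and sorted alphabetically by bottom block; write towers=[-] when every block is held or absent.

towers=[B/D/A; C/E] holding=-

step 1 (putdown(E)): towers=[B/D/A; C; E] holding=-
step 2 (pickup(E)): towers=[B/D/A; C] holding=E
step 3 (stack(E, C)): towers=[B/D/A; C/E] holding=-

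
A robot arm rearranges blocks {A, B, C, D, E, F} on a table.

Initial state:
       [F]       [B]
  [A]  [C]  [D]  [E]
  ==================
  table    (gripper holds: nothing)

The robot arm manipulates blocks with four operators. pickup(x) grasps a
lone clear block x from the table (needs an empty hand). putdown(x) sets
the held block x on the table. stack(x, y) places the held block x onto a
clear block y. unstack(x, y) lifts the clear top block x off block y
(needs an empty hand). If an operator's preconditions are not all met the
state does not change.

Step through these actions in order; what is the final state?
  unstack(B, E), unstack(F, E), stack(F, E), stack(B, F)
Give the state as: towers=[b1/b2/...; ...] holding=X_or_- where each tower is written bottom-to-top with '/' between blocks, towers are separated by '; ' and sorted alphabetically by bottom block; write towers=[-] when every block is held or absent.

step 1 (unstack(B, E)): towers=[A; C/F; D; E] holding=B
step 2 (unstack(F, E)) [no-op]: towers=[A; C/F; D; E] holding=B
step 3 (stack(F, E)) [no-op]: towers=[A; C/F; D; E] holding=B
step 4 (stack(B, F)): towers=[A; C/F/B; D; E] holding=-

towers=[A; C/F/B; D; E] holding=-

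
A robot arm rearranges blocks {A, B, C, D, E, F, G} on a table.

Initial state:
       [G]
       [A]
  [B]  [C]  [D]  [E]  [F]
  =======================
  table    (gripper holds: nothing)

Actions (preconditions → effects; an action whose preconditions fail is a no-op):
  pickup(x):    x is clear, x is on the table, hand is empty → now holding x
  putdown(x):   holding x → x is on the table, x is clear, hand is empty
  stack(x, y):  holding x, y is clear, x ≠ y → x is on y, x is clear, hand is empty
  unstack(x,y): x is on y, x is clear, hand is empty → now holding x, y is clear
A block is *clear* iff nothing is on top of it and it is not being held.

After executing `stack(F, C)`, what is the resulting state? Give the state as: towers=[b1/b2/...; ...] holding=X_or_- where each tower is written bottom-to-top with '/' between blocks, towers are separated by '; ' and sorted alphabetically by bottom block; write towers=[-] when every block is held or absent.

towers=[B; C/A/G; D; E; F] holding=-

before: towers=[B; C/A/G; D; E; F] holding=-
pre[stack(F, C)]: holding(F) fail, clear(C) fail, F≠C ok
holding(F), clear(C) unmet → stack(F, C) is a no-op
after:  towers=[B; C/A/G; D; E; F] holding=-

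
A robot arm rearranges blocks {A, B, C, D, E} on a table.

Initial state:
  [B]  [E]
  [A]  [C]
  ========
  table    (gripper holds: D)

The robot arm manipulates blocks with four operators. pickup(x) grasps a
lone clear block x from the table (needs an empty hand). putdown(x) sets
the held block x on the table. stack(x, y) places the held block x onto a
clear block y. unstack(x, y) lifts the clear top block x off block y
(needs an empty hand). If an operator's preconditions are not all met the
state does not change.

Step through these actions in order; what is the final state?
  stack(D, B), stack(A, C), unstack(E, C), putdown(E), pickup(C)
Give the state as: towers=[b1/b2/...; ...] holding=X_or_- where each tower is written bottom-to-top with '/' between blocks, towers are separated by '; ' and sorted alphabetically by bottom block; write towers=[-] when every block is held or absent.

towers=[A/B/D; E] holding=C

step 1 (stack(D, B)): towers=[A/B/D; C/E] holding=-
step 2 (stack(A, C)) [no-op]: towers=[A/B/D; C/E] holding=-
step 3 (unstack(E, C)): towers=[A/B/D; C] holding=E
step 4 (putdown(E)): towers=[A/B/D; C; E] holding=-
step 5 (pickup(C)): towers=[A/B/D; E] holding=C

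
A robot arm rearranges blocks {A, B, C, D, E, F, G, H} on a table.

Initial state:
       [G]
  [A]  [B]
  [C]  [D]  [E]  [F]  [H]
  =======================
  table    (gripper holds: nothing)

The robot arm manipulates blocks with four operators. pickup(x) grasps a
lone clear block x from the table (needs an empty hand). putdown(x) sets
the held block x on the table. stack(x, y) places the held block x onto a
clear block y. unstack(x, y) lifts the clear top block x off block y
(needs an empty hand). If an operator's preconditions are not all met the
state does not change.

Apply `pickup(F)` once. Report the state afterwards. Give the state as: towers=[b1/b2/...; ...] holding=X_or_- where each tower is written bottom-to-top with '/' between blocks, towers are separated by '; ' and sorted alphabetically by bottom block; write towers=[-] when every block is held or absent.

towers=[C/A; D/B/G; E; H] holding=F

before: towers=[C/A; D/B/G; E; F; H] holding=-
pre[pickup(F)]: clear(F) ✓, ontable(F) ✓, handempty ✓
all met → apply pickup(F)
after:  towers=[C/A; D/B/G; E; H] holding=F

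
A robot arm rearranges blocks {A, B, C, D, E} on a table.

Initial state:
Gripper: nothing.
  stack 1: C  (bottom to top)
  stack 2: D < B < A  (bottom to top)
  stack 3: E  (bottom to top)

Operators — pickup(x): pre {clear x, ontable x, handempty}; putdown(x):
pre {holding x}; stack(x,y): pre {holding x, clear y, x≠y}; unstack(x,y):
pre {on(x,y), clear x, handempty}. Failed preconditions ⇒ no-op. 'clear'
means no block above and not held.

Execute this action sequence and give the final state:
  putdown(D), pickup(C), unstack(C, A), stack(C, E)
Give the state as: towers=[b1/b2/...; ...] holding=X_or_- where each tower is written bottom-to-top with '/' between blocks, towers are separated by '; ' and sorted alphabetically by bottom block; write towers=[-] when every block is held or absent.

towers=[D/B/A; E/C] holding=-

step 1 (putdown(D)) [no-op]: towers=[C; D/B/A; E] holding=-
step 2 (pickup(C)): towers=[D/B/A; E] holding=C
step 3 (unstack(C, A)) [no-op]: towers=[D/B/A; E] holding=C
step 4 (stack(C, E)): towers=[D/B/A; E/C] holding=-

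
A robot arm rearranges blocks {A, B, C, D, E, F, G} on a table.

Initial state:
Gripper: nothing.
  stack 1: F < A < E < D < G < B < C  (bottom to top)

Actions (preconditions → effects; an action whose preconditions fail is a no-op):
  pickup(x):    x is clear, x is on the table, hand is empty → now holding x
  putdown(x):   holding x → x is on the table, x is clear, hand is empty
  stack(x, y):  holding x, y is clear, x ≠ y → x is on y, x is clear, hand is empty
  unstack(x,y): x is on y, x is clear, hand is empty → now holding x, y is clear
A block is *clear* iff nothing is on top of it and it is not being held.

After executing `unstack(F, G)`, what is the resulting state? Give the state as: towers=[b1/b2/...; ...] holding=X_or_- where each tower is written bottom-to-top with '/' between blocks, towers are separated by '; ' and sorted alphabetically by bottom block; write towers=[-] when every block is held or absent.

before: towers=[F/A/E/D/G/B/C] holding=-
pre[unstack(F, G)]: on(F,G) no, clear(F) no, handempty yes
on(F,G), clear(F) unmet → unstack(F, G) is a no-op
after:  towers=[F/A/E/D/G/B/C] holding=-

towers=[F/A/E/D/G/B/C] holding=-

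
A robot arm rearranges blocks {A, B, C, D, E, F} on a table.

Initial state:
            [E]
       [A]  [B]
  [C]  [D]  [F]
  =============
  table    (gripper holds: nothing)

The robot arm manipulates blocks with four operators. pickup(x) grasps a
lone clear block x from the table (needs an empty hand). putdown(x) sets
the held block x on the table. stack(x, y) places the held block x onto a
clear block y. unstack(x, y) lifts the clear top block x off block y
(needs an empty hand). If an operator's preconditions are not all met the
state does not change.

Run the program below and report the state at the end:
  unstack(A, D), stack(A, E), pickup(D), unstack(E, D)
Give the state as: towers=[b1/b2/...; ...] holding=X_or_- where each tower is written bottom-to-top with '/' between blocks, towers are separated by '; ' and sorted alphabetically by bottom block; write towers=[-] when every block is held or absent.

towers=[C; F/B/E/A] holding=D

step 1 (unstack(A, D)): towers=[C; D; F/B/E] holding=A
step 2 (stack(A, E)): towers=[C; D; F/B/E/A] holding=-
step 3 (pickup(D)): towers=[C; F/B/E/A] holding=D
step 4 (unstack(E, D)) [no-op]: towers=[C; F/B/E/A] holding=D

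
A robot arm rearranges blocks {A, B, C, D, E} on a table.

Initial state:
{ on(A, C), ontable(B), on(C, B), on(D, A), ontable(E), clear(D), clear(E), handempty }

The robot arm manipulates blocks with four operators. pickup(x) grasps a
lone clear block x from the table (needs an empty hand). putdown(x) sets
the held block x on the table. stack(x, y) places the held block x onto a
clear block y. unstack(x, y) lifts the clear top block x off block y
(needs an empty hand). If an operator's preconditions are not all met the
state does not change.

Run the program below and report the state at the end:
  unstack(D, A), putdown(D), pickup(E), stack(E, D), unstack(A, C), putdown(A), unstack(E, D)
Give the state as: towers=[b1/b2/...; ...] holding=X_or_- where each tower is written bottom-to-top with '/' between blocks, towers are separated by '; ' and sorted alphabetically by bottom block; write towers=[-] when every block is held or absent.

towers=[A; B/C; D] holding=E

step 1 (unstack(D, A)): towers=[B/C/A; E] holding=D
step 2 (putdown(D)): towers=[B/C/A; D; E] holding=-
step 3 (pickup(E)): towers=[B/C/A; D] holding=E
step 4 (stack(E, D)): towers=[B/C/A; D/E] holding=-
step 5 (unstack(A, C)): towers=[B/C; D/E] holding=A
step 6 (putdown(A)): towers=[A; B/C; D/E] holding=-
step 7 (unstack(E, D)): towers=[A; B/C; D] holding=E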